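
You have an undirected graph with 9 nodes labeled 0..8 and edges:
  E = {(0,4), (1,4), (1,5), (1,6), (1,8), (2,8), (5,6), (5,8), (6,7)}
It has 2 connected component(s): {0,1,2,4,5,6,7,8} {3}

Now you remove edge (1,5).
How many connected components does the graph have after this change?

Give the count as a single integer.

Answer: 2

Derivation:
Initial component count: 2
Remove (1,5): not a bridge. Count unchanged: 2.
  After removal, components: {0,1,2,4,5,6,7,8} {3}
New component count: 2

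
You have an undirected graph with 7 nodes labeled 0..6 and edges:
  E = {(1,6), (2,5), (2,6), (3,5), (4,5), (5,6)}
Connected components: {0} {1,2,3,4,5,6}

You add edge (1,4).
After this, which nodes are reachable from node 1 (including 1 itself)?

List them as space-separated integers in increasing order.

Before: nodes reachable from 1: {1,2,3,4,5,6}
Adding (1,4): both endpoints already in same component. Reachability from 1 unchanged.
After: nodes reachable from 1: {1,2,3,4,5,6}

Answer: 1 2 3 4 5 6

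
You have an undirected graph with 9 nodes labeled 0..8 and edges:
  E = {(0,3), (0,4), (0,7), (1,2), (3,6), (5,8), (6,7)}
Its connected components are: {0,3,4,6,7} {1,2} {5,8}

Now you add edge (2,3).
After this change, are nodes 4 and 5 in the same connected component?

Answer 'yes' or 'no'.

Answer: no

Derivation:
Initial components: {0,3,4,6,7} {1,2} {5,8}
Adding edge (2,3): merges {1,2} and {0,3,4,6,7}.
New components: {0,1,2,3,4,6,7} {5,8}
Are 4 and 5 in the same component? no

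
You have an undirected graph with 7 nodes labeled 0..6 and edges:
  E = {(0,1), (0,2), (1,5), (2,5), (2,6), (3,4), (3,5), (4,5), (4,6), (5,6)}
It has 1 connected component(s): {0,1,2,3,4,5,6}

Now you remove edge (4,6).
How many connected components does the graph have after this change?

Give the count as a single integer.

Initial component count: 1
Remove (4,6): not a bridge. Count unchanged: 1.
  After removal, components: {0,1,2,3,4,5,6}
New component count: 1

Answer: 1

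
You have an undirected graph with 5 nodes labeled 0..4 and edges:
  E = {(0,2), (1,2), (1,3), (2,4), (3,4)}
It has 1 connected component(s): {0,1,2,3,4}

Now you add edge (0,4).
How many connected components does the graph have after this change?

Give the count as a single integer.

Answer: 1

Derivation:
Initial component count: 1
Add (0,4): endpoints already in same component. Count unchanged: 1.
New component count: 1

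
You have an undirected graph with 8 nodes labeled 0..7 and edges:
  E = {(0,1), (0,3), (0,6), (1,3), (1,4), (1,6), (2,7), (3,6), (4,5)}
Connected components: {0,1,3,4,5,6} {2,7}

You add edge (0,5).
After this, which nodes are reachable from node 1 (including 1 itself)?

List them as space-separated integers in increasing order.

Before: nodes reachable from 1: {0,1,3,4,5,6}
Adding (0,5): both endpoints already in same component. Reachability from 1 unchanged.
After: nodes reachable from 1: {0,1,3,4,5,6}

Answer: 0 1 3 4 5 6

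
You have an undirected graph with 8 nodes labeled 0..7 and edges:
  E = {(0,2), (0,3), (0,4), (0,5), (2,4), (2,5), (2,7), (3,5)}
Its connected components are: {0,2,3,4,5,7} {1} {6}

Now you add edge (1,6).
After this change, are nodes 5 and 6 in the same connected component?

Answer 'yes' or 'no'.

Answer: no

Derivation:
Initial components: {0,2,3,4,5,7} {1} {6}
Adding edge (1,6): merges {1} and {6}.
New components: {0,2,3,4,5,7} {1,6}
Are 5 and 6 in the same component? no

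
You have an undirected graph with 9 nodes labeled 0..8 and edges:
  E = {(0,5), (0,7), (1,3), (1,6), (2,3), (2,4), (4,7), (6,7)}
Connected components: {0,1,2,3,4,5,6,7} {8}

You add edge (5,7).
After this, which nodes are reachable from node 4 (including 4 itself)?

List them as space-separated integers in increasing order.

Before: nodes reachable from 4: {0,1,2,3,4,5,6,7}
Adding (5,7): both endpoints already in same component. Reachability from 4 unchanged.
After: nodes reachable from 4: {0,1,2,3,4,5,6,7}

Answer: 0 1 2 3 4 5 6 7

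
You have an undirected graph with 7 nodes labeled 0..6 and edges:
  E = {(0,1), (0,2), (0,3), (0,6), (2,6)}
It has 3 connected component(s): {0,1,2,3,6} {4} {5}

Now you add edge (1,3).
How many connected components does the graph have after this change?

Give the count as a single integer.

Answer: 3

Derivation:
Initial component count: 3
Add (1,3): endpoints already in same component. Count unchanged: 3.
New component count: 3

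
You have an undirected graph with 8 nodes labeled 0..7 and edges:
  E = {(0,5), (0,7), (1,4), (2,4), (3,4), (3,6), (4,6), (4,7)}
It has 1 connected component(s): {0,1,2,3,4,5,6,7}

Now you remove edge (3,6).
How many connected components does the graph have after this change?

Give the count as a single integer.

Initial component count: 1
Remove (3,6): not a bridge. Count unchanged: 1.
  After removal, components: {0,1,2,3,4,5,6,7}
New component count: 1

Answer: 1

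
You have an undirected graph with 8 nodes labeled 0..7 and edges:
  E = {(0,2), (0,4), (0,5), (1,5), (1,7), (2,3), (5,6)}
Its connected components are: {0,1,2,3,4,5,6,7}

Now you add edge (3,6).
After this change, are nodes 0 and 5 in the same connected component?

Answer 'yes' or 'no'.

Answer: yes

Derivation:
Initial components: {0,1,2,3,4,5,6,7}
Adding edge (3,6): both already in same component {0,1,2,3,4,5,6,7}. No change.
New components: {0,1,2,3,4,5,6,7}
Are 0 and 5 in the same component? yes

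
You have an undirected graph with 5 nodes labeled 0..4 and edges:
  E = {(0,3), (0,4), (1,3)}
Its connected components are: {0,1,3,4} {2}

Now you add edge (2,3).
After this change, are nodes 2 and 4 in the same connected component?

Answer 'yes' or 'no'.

Answer: yes

Derivation:
Initial components: {0,1,3,4} {2}
Adding edge (2,3): merges {2} and {0,1,3,4}.
New components: {0,1,2,3,4}
Are 2 and 4 in the same component? yes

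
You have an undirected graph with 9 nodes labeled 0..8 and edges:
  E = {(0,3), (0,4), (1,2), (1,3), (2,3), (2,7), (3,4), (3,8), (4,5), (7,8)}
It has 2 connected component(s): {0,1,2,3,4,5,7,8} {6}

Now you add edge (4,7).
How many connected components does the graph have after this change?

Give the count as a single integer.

Answer: 2

Derivation:
Initial component count: 2
Add (4,7): endpoints already in same component. Count unchanged: 2.
New component count: 2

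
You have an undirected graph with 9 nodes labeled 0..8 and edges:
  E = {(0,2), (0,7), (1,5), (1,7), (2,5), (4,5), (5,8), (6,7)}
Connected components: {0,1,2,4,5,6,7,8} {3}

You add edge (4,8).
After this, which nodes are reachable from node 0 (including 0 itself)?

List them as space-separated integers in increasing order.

Answer: 0 1 2 4 5 6 7 8

Derivation:
Before: nodes reachable from 0: {0,1,2,4,5,6,7,8}
Adding (4,8): both endpoints already in same component. Reachability from 0 unchanged.
After: nodes reachable from 0: {0,1,2,4,5,6,7,8}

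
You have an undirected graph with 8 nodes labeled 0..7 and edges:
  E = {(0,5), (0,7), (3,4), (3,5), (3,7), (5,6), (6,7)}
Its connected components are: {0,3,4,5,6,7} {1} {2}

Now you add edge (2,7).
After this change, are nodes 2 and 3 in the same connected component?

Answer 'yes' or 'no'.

Initial components: {0,3,4,5,6,7} {1} {2}
Adding edge (2,7): merges {2} and {0,3,4,5,6,7}.
New components: {0,2,3,4,5,6,7} {1}
Are 2 and 3 in the same component? yes

Answer: yes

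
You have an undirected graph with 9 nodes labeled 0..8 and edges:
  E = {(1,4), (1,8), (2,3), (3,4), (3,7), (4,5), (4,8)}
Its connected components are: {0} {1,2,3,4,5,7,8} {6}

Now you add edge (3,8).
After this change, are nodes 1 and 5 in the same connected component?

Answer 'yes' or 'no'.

Answer: yes

Derivation:
Initial components: {0} {1,2,3,4,5,7,8} {6}
Adding edge (3,8): both already in same component {1,2,3,4,5,7,8}. No change.
New components: {0} {1,2,3,4,5,7,8} {6}
Are 1 and 5 in the same component? yes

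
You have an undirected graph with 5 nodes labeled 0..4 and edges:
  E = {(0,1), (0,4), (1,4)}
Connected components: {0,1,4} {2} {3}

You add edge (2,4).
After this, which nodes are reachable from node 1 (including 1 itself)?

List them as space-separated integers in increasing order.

Before: nodes reachable from 1: {0,1,4}
Adding (2,4): merges 1's component with another. Reachability grows.
After: nodes reachable from 1: {0,1,2,4}

Answer: 0 1 2 4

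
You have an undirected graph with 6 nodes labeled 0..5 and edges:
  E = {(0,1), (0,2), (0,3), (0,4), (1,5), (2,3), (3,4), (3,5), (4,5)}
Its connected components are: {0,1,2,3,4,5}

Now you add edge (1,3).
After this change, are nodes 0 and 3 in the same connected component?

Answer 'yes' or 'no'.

Initial components: {0,1,2,3,4,5}
Adding edge (1,3): both already in same component {0,1,2,3,4,5}. No change.
New components: {0,1,2,3,4,5}
Are 0 and 3 in the same component? yes

Answer: yes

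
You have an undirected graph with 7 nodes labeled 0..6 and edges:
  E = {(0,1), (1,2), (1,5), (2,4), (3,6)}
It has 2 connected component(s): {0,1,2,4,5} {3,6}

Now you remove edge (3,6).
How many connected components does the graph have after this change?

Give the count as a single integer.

Initial component count: 2
Remove (3,6): it was a bridge. Count increases: 2 -> 3.
  After removal, components: {0,1,2,4,5} {3} {6}
New component count: 3

Answer: 3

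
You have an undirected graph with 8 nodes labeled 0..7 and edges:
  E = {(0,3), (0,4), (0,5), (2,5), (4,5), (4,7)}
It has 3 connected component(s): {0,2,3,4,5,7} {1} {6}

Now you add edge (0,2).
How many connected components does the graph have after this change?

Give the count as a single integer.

Initial component count: 3
Add (0,2): endpoints already in same component. Count unchanged: 3.
New component count: 3

Answer: 3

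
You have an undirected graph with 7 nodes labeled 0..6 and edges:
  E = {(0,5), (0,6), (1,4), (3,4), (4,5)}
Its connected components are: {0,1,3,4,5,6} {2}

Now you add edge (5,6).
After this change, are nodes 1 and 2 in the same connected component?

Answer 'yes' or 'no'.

Initial components: {0,1,3,4,5,6} {2}
Adding edge (5,6): both already in same component {0,1,3,4,5,6}. No change.
New components: {0,1,3,4,5,6} {2}
Are 1 and 2 in the same component? no

Answer: no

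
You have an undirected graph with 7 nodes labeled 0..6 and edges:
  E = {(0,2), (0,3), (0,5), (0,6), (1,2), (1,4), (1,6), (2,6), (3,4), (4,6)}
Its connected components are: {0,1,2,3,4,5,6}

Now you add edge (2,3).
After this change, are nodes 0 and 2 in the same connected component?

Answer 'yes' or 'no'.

Answer: yes

Derivation:
Initial components: {0,1,2,3,4,5,6}
Adding edge (2,3): both already in same component {0,1,2,3,4,5,6}. No change.
New components: {0,1,2,3,4,5,6}
Are 0 and 2 in the same component? yes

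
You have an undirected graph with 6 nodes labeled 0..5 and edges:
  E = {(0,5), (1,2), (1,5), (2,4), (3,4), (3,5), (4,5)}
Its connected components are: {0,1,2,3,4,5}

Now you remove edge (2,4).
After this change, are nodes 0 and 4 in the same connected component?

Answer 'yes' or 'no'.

Initial components: {0,1,2,3,4,5}
Removing edge (2,4): not a bridge — component count unchanged at 1.
New components: {0,1,2,3,4,5}
Are 0 and 4 in the same component? yes

Answer: yes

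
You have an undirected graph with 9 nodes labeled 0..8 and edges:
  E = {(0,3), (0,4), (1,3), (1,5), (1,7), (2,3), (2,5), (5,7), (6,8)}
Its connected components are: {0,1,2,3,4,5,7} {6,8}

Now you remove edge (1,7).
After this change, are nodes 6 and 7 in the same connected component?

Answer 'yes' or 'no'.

Initial components: {0,1,2,3,4,5,7} {6,8}
Removing edge (1,7): not a bridge — component count unchanged at 2.
New components: {0,1,2,3,4,5,7} {6,8}
Are 6 and 7 in the same component? no

Answer: no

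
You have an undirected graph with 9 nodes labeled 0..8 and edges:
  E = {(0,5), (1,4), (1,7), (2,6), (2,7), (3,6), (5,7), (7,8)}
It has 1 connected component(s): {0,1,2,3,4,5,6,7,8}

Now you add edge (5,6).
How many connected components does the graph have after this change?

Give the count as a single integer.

Initial component count: 1
Add (5,6): endpoints already in same component. Count unchanged: 1.
New component count: 1

Answer: 1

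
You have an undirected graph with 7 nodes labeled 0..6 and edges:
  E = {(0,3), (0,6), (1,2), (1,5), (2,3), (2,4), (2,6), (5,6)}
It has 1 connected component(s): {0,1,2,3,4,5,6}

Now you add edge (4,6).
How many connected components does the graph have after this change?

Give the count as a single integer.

Answer: 1

Derivation:
Initial component count: 1
Add (4,6): endpoints already in same component. Count unchanged: 1.
New component count: 1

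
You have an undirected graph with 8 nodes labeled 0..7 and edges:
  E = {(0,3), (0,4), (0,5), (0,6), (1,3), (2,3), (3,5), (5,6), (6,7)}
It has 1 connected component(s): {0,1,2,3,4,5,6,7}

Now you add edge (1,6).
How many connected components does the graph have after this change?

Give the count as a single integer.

Initial component count: 1
Add (1,6): endpoints already in same component. Count unchanged: 1.
New component count: 1

Answer: 1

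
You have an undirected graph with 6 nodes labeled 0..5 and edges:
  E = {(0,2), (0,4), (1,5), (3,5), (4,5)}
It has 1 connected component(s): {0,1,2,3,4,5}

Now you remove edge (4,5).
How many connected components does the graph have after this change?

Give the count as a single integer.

Answer: 2

Derivation:
Initial component count: 1
Remove (4,5): it was a bridge. Count increases: 1 -> 2.
  After removal, components: {0,2,4} {1,3,5}
New component count: 2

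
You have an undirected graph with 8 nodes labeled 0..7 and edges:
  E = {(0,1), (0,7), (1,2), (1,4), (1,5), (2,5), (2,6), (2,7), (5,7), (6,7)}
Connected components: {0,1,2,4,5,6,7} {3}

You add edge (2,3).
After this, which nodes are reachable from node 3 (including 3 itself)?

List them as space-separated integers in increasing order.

Answer: 0 1 2 3 4 5 6 7

Derivation:
Before: nodes reachable from 3: {3}
Adding (2,3): merges 3's component with another. Reachability grows.
After: nodes reachable from 3: {0,1,2,3,4,5,6,7}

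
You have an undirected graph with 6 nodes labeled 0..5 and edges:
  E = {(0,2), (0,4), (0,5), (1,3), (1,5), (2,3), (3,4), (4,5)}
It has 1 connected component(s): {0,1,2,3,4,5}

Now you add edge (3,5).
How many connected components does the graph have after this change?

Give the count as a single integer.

Initial component count: 1
Add (3,5): endpoints already in same component. Count unchanged: 1.
New component count: 1

Answer: 1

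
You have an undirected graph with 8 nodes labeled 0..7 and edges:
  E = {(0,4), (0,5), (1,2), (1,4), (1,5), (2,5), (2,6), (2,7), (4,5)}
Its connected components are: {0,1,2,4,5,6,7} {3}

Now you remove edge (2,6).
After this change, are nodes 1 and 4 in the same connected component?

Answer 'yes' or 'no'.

Answer: yes

Derivation:
Initial components: {0,1,2,4,5,6,7} {3}
Removing edge (2,6): it was a bridge — component count 2 -> 3.
New components: {0,1,2,4,5,7} {3} {6}
Are 1 and 4 in the same component? yes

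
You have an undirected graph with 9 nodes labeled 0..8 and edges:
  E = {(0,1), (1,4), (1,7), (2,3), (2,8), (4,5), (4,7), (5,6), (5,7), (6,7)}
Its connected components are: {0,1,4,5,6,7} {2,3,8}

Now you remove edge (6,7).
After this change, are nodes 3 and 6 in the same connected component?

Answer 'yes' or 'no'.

Answer: no

Derivation:
Initial components: {0,1,4,5,6,7} {2,3,8}
Removing edge (6,7): not a bridge — component count unchanged at 2.
New components: {0,1,4,5,6,7} {2,3,8}
Are 3 and 6 in the same component? no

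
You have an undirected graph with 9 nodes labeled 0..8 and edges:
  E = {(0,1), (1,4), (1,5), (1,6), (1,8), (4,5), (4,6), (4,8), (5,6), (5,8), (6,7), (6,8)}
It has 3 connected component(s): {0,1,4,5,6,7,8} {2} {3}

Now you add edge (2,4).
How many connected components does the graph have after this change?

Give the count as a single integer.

Initial component count: 3
Add (2,4): merges two components. Count decreases: 3 -> 2.
New component count: 2

Answer: 2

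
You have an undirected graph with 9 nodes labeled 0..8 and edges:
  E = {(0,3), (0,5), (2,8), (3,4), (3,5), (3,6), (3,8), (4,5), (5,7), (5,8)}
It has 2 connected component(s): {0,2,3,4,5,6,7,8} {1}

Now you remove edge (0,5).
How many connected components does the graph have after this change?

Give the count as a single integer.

Initial component count: 2
Remove (0,5): not a bridge. Count unchanged: 2.
  After removal, components: {0,2,3,4,5,6,7,8} {1}
New component count: 2

Answer: 2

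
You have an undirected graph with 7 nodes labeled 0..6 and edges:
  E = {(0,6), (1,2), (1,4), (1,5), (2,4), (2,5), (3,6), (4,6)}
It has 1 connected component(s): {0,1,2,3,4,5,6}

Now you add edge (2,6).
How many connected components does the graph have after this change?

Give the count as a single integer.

Answer: 1

Derivation:
Initial component count: 1
Add (2,6): endpoints already in same component. Count unchanged: 1.
New component count: 1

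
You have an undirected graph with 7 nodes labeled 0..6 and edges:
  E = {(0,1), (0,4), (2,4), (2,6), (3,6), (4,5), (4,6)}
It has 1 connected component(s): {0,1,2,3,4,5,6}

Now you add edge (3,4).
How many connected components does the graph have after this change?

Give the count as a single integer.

Answer: 1

Derivation:
Initial component count: 1
Add (3,4): endpoints already in same component. Count unchanged: 1.
New component count: 1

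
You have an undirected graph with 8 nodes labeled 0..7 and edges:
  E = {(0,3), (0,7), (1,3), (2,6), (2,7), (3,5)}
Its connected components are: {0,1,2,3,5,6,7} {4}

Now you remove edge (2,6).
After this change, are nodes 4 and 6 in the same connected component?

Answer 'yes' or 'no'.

Answer: no

Derivation:
Initial components: {0,1,2,3,5,6,7} {4}
Removing edge (2,6): it was a bridge — component count 2 -> 3.
New components: {0,1,2,3,5,7} {4} {6}
Are 4 and 6 in the same component? no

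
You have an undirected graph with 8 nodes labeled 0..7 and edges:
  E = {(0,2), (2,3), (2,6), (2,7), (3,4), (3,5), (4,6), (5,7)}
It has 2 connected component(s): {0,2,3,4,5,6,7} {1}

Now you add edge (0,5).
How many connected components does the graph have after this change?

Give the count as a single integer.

Answer: 2

Derivation:
Initial component count: 2
Add (0,5): endpoints already in same component. Count unchanged: 2.
New component count: 2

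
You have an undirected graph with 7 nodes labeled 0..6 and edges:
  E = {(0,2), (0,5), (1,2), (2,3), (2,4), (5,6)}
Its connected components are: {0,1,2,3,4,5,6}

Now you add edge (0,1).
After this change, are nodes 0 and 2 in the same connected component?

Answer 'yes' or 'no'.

Answer: yes

Derivation:
Initial components: {0,1,2,3,4,5,6}
Adding edge (0,1): both already in same component {0,1,2,3,4,5,6}. No change.
New components: {0,1,2,3,4,5,6}
Are 0 and 2 in the same component? yes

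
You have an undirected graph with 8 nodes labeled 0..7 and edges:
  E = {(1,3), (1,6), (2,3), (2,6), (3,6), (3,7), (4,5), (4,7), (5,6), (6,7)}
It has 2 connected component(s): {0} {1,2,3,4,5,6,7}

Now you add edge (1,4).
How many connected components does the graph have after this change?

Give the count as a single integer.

Initial component count: 2
Add (1,4): endpoints already in same component. Count unchanged: 2.
New component count: 2

Answer: 2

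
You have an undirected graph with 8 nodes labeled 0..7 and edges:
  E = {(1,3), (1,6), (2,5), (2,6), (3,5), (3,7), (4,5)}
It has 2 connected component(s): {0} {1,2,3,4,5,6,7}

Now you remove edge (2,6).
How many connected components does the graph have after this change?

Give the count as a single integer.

Initial component count: 2
Remove (2,6): not a bridge. Count unchanged: 2.
  After removal, components: {0} {1,2,3,4,5,6,7}
New component count: 2

Answer: 2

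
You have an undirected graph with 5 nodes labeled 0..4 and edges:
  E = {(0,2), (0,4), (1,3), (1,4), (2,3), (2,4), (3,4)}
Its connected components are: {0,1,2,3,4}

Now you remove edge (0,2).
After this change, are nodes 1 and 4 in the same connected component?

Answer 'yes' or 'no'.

Initial components: {0,1,2,3,4}
Removing edge (0,2): not a bridge — component count unchanged at 1.
New components: {0,1,2,3,4}
Are 1 and 4 in the same component? yes

Answer: yes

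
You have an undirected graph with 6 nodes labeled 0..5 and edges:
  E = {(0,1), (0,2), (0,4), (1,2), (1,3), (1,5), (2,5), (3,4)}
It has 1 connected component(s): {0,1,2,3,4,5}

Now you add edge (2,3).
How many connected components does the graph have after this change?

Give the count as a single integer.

Answer: 1

Derivation:
Initial component count: 1
Add (2,3): endpoints already in same component. Count unchanged: 1.
New component count: 1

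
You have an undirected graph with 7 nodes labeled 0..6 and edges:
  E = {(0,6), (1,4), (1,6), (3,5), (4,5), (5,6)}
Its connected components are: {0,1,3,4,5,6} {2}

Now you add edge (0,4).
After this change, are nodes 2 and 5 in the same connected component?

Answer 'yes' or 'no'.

Answer: no

Derivation:
Initial components: {0,1,3,4,5,6} {2}
Adding edge (0,4): both already in same component {0,1,3,4,5,6}. No change.
New components: {0,1,3,4,5,6} {2}
Are 2 and 5 in the same component? no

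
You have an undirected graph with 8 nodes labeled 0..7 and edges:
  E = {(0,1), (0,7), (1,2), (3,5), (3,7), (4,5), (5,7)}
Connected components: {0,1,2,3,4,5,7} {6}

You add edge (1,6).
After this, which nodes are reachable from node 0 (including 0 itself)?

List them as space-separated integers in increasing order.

Before: nodes reachable from 0: {0,1,2,3,4,5,7}
Adding (1,6): merges 0's component with another. Reachability grows.
After: nodes reachable from 0: {0,1,2,3,4,5,6,7}

Answer: 0 1 2 3 4 5 6 7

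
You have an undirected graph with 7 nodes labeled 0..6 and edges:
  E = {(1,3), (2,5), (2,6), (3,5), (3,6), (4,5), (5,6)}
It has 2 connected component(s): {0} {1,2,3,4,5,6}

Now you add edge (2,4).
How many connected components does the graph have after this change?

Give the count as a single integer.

Answer: 2

Derivation:
Initial component count: 2
Add (2,4): endpoints already in same component. Count unchanged: 2.
New component count: 2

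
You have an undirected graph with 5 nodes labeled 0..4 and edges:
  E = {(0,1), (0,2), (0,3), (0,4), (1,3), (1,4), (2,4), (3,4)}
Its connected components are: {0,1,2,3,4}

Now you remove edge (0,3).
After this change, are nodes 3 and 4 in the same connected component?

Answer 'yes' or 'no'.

Answer: yes

Derivation:
Initial components: {0,1,2,3,4}
Removing edge (0,3): not a bridge — component count unchanged at 1.
New components: {0,1,2,3,4}
Are 3 and 4 in the same component? yes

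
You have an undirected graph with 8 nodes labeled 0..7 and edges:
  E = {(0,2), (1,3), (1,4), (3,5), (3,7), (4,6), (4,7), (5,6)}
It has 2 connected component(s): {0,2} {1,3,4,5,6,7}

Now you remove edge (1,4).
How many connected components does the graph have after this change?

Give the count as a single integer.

Answer: 2

Derivation:
Initial component count: 2
Remove (1,4): not a bridge. Count unchanged: 2.
  After removal, components: {0,2} {1,3,4,5,6,7}
New component count: 2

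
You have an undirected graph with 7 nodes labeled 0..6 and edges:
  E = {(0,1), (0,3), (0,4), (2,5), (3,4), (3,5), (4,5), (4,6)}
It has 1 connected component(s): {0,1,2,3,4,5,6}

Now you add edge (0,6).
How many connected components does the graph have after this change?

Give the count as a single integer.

Answer: 1

Derivation:
Initial component count: 1
Add (0,6): endpoints already in same component. Count unchanged: 1.
New component count: 1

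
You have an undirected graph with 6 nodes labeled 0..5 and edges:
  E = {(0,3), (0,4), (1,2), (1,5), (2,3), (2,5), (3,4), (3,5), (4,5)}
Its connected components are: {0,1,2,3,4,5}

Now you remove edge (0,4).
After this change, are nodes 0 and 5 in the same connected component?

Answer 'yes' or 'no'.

Initial components: {0,1,2,3,4,5}
Removing edge (0,4): not a bridge — component count unchanged at 1.
New components: {0,1,2,3,4,5}
Are 0 and 5 in the same component? yes

Answer: yes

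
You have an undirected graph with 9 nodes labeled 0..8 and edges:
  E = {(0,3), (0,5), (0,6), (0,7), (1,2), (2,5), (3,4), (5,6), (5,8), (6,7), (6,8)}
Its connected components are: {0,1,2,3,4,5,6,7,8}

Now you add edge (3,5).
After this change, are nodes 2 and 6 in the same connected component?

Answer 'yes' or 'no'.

Answer: yes

Derivation:
Initial components: {0,1,2,3,4,5,6,7,8}
Adding edge (3,5): both already in same component {0,1,2,3,4,5,6,7,8}. No change.
New components: {0,1,2,3,4,5,6,7,8}
Are 2 and 6 in the same component? yes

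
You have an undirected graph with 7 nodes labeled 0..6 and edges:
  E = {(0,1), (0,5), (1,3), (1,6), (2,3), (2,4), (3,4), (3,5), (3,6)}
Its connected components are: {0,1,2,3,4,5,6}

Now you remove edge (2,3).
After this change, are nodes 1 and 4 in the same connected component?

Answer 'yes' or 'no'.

Answer: yes

Derivation:
Initial components: {0,1,2,3,4,5,6}
Removing edge (2,3): not a bridge — component count unchanged at 1.
New components: {0,1,2,3,4,5,6}
Are 1 and 4 in the same component? yes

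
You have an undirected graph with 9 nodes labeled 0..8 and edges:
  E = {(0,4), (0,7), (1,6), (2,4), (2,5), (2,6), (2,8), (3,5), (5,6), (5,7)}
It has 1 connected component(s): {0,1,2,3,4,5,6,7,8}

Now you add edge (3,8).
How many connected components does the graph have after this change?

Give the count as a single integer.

Answer: 1

Derivation:
Initial component count: 1
Add (3,8): endpoints already in same component. Count unchanged: 1.
New component count: 1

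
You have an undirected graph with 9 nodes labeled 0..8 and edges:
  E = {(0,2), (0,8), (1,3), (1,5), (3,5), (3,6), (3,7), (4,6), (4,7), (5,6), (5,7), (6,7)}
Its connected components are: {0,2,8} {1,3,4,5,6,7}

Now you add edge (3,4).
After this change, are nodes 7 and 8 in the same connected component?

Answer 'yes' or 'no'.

Initial components: {0,2,8} {1,3,4,5,6,7}
Adding edge (3,4): both already in same component {1,3,4,5,6,7}. No change.
New components: {0,2,8} {1,3,4,5,6,7}
Are 7 and 8 in the same component? no

Answer: no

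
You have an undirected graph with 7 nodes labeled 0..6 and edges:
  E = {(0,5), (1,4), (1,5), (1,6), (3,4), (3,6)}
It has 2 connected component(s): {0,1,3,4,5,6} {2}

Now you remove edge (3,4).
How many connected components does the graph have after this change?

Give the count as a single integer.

Answer: 2

Derivation:
Initial component count: 2
Remove (3,4): not a bridge. Count unchanged: 2.
  After removal, components: {0,1,3,4,5,6} {2}
New component count: 2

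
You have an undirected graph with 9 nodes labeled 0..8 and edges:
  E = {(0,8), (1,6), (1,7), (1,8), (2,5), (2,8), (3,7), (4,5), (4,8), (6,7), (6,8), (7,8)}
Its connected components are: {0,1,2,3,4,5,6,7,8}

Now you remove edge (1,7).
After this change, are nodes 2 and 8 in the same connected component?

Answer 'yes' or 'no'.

Answer: yes

Derivation:
Initial components: {0,1,2,3,4,5,6,7,8}
Removing edge (1,7): not a bridge — component count unchanged at 1.
New components: {0,1,2,3,4,5,6,7,8}
Are 2 and 8 in the same component? yes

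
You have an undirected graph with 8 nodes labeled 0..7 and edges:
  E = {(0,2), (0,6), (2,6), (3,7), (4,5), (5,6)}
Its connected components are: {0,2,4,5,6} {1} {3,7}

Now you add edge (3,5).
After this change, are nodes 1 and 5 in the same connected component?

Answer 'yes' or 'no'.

Initial components: {0,2,4,5,6} {1} {3,7}
Adding edge (3,5): merges {3,7} and {0,2,4,5,6}.
New components: {0,2,3,4,5,6,7} {1}
Are 1 and 5 in the same component? no

Answer: no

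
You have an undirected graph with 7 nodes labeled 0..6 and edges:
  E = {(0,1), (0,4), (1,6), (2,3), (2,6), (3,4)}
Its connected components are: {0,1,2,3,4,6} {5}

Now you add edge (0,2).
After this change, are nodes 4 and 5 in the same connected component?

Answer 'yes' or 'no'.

Initial components: {0,1,2,3,4,6} {5}
Adding edge (0,2): both already in same component {0,1,2,3,4,6}. No change.
New components: {0,1,2,3,4,6} {5}
Are 4 and 5 in the same component? no

Answer: no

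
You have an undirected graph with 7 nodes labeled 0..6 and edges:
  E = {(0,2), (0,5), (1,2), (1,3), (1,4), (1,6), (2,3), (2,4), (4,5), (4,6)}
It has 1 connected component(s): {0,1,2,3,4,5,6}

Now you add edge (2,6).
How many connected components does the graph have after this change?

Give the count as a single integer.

Answer: 1

Derivation:
Initial component count: 1
Add (2,6): endpoints already in same component. Count unchanged: 1.
New component count: 1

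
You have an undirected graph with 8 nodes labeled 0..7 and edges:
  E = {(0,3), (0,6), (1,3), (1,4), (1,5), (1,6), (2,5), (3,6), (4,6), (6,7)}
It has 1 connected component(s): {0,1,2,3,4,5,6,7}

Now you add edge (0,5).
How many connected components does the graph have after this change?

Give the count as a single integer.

Initial component count: 1
Add (0,5): endpoints already in same component. Count unchanged: 1.
New component count: 1

Answer: 1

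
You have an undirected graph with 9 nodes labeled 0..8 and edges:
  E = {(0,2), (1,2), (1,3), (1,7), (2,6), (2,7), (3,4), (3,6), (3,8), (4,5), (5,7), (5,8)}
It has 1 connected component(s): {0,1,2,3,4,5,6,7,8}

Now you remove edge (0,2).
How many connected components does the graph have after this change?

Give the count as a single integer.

Initial component count: 1
Remove (0,2): it was a bridge. Count increases: 1 -> 2.
  After removal, components: {0} {1,2,3,4,5,6,7,8}
New component count: 2

Answer: 2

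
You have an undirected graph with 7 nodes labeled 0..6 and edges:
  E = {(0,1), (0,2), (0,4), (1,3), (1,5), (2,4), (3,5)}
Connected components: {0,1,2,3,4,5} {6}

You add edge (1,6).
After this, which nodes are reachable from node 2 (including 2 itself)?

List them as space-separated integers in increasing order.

Answer: 0 1 2 3 4 5 6

Derivation:
Before: nodes reachable from 2: {0,1,2,3,4,5}
Adding (1,6): merges 2's component with another. Reachability grows.
After: nodes reachable from 2: {0,1,2,3,4,5,6}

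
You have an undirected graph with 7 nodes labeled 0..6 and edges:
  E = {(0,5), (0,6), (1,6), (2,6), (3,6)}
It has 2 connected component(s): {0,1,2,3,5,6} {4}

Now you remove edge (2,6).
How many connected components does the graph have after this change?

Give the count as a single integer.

Answer: 3

Derivation:
Initial component count: 2
Remove (2,6): it was a bridge. Count increases: 2 -> 3.
  After removal, components: {0,1,3,5,6} {2} {4}
New component count: 3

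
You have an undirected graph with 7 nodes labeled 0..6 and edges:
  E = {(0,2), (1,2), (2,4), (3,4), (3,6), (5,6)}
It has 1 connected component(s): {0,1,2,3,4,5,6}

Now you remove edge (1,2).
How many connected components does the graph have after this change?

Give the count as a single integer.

Answer: 2

Derivation:
Initial component count: 1
Remove (1,2): it was a bridge. Count increases: 1 -> 2.
  After removal, components: {0,2,3,4,5,6} {1}
New component count: 2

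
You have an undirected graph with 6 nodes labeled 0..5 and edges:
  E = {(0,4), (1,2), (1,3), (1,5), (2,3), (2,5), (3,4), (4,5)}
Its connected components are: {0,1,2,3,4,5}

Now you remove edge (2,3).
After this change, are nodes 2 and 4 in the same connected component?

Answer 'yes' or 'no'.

Initial components: {0,1,2,3,4,5}
Removing edge (2,3): not a bridge — component count unchanged at 1.
New components: {0,1,2,3,4,5}
Are 2 and 4 in the same component? yes

Answer: yes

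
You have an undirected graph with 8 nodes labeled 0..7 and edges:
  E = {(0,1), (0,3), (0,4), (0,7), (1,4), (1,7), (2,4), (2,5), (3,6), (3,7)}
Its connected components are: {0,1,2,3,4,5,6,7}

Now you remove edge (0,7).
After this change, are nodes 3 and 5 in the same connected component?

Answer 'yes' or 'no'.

Initial components: {0,1,2,3,4,5,6,7}
Removing edge (0,7): not a bridge — component count unchanged at 1.
New components: {0,1,2,3,4,5,6,7}
Are 3 and 5 in the same component? yes

Answer: yes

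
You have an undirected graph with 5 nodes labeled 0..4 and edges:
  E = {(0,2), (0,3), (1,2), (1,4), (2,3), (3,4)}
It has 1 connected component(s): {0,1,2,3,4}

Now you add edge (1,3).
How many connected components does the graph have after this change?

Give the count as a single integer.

Answer: 1

Derivation:
Initial component count: 1
Add (1,3): endpoints already in same component. Count unchanged: 1.
New component count: 1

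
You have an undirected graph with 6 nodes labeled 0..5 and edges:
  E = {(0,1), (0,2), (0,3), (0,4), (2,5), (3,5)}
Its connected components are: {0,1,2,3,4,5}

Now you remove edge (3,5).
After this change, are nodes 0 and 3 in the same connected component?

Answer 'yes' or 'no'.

Initial components: {0,1,2,3,4,5}
Removing edge (3,5): not a bridge — component count unchanged at 1.
New components: {0,1,2,3,4,5}
Are 0 and 3 in the same component? yes

Answer: yes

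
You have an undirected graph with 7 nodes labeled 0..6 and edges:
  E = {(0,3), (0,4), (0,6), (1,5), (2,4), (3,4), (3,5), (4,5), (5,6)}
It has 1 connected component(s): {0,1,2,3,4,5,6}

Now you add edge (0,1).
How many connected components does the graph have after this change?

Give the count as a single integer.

Initial component count: 1
Add (0,1): endpoints already in same component. Count unchanged: 1.
New component count: 1

Answer: 1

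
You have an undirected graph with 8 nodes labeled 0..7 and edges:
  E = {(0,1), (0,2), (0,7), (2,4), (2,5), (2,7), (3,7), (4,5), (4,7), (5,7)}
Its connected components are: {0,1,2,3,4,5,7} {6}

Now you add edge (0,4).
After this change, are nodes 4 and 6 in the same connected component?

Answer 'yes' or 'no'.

Answer: no

Derivation:
Initial components: {0,1,2,3,4,5,7} {6}
Adding edge (0,4): both already in same component {0,1,2,3,4,5,7}. No change.
New components: {0,1,2,3,4,5,7} {6}
Are 4 and 6 in the same component? no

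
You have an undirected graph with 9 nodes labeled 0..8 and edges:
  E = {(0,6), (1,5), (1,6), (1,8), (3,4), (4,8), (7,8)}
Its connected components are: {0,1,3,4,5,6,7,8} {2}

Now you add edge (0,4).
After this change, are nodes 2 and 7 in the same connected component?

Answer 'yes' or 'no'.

Initial components: {0,1,3,4,5,6,7,8} {2}
Adding edge (0,4): both already in same component {0,1,3,4,5,6,7,8}. No change.
New components: {0,1,3,4,5,6,7,8} {2}
Are 2 and 7 in the same component? no

Answer: no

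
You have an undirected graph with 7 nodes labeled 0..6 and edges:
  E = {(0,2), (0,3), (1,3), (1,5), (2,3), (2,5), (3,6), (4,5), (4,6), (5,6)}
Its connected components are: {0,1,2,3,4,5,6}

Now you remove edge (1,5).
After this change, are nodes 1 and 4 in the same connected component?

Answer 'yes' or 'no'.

Answer: yes

Derivation:
Initial components: {0,1,2,3,4,5,6}
Removing edge (1,5): not a bridge — component count unchanged at 1.
New components: {0,1,2,3,4,5,6}
Are 1 and 4 in the same component? yes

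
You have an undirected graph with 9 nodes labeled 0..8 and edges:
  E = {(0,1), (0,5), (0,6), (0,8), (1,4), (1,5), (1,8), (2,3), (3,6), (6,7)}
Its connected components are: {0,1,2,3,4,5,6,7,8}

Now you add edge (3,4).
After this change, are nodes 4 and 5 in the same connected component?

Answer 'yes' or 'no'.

Initial components: {0,1,2,3,4,5,6,7,8}
Adding edge (3,4): both already in same component {0,1,2,3,4,5,6,7,8}. No change.
New components: {0,1,2,3,4,5,6,7,8}
Are 4 and 5 in the same component? yes

Answer: yes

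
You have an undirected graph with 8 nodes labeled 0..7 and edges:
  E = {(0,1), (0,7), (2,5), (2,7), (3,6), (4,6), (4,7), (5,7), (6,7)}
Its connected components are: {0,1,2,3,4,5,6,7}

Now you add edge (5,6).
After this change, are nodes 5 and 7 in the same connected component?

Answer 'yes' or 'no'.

Initial components: {0,1,2,3,4,5,6,7}
Adding edge (5,6): both already in same component {0,1,2,3,4,5,6,7}. No change.
New components: {0,1,2,3,4,5,6,7}
Are 5 and 7 in the same component? yes

Answer: yes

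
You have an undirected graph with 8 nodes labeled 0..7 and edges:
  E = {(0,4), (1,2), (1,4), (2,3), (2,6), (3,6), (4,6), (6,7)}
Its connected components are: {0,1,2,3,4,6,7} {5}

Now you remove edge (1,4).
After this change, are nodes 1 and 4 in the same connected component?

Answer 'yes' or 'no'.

Initial components: {0,1,2,3,4,6,7} {5}
Removing edge (1,4): not a bridge — component count unchanged at 2.
New components: {0,1,2,3,4,6,7} {5}
Are 1 and 4 in the same component? yes

Answer: yes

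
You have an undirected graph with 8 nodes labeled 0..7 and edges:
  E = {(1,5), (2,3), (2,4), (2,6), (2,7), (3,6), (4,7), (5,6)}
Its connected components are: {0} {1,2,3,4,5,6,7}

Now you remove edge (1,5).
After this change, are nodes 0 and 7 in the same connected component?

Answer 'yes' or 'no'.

Initial components: {0} {1,2,3,4,5,6,7}
Removing edge (1,5): it was a bridge — component count 2 -> 3.
New components: {0} {1} {2,3,4,5,6,7}
Are 0 and 7 in the same component? no

Answer: no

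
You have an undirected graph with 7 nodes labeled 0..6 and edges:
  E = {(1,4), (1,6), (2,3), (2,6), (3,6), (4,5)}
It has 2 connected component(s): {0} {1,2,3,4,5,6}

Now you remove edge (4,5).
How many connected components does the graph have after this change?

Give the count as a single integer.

Initial component count: 2
Remove (4,5): it was a bridge. Count increases: 2 -> 3.
  After removal, components: {0} {1,2,3,4,6} {5}
New component count: 3

Answer: 3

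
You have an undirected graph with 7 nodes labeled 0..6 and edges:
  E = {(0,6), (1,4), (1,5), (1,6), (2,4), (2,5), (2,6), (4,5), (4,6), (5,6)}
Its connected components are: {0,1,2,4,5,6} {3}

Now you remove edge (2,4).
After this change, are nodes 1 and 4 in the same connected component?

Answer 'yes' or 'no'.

Initial components: {0,1,2,4,5,6} {3}
Removing edge (2,4): not a bridge — component count unchanged at 2.
New components: {0,1,2,4,5,6} {3}
Are 1 and 4 in the same component? yes

Answer: yes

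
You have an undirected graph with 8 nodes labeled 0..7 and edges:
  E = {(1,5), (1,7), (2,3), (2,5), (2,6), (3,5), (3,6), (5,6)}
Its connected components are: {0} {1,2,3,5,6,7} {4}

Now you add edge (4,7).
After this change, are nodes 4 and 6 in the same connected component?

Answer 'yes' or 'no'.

Answer: yes

Derivation:
Initial components: {0} {1,2,3,5,6,7} {4}
Adding edge (4,7): merges {4} and {1,2,3,5,6,7}.
New components: {0} {1,2,3,4,5,6,7}
Are 4 and 6 in the same component? yes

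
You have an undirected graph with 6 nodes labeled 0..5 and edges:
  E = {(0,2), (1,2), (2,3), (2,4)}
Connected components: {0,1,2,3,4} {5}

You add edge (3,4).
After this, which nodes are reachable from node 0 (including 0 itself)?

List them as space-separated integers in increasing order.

Answer: 0 1 2 3 4

Derivation:
Before: nodes reachable from 0: {0,1,2,3,4}
Adding (3,4): both endpoints already in same component. Reachability from 0 unchanged.
After: nodes reachable from 0: {0,1,2,3,4}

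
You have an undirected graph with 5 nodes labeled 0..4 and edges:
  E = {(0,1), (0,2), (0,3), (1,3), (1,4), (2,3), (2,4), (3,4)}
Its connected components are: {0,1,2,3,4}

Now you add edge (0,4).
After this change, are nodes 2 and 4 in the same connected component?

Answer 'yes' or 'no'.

Answer: yes

Derivation:
Initial components: {0,1,2,3,4}
Adding edge (0,4): both already in same component {0,1,2,3,4}. No change.
New components: {0,1,2,3,4}
Are 2 and 4 in the same component? yes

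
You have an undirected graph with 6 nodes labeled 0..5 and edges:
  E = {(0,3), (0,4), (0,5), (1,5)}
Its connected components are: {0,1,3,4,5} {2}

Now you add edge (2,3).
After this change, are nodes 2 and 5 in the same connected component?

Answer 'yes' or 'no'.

Initial components: {0,1,3,4,5} {2}
Adding edge (2,3): merges {2} and {0,1,3,4,5}.
New components: {0,1,2,3,4,5}
Are 2 and 5 in the same component? yes

Answer: yes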